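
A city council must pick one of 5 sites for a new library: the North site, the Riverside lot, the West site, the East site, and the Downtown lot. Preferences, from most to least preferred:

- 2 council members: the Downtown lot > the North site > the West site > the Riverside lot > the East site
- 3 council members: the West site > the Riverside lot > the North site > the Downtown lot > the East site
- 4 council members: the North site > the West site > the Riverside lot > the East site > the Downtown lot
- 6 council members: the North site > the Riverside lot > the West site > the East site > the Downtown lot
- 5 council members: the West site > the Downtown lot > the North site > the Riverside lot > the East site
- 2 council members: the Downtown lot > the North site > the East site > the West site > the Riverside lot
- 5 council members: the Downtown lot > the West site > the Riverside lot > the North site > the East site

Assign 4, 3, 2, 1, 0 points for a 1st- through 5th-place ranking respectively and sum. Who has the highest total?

the North site: 2·3 + 3·2 + 4·4 + 6·4 + 5·2 + 2·3 + 5·1 = 73
the Riverside lot: 2·1 + 3·3 + 4·2 + 6·3 + 5·1 + 2·0 + 5·2 = 52
the West site: 2·2 + 3·4 + 4·3 + 6·2 + 5·4 + 2·1 + 5·3 = 77
the East site: 2·0 + 3·0 + 4·1 + 6·1 + 5·0 + 2·2 + 5·0 = 14
the Downtown lot: 2·4 + 3·1 + 4·0 + 6·0 + 5·3 + 2·4 + 5·4 = 54
the West site has the highest Borda score (77).

the West site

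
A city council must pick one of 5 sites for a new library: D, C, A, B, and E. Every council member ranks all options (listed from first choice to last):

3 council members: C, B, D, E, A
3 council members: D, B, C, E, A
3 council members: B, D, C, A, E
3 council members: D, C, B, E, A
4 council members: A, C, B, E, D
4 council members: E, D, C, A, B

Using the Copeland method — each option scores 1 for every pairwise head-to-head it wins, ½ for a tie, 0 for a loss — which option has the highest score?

D

D: beats C, A, and E; ties B → score 3.5.
C: beats A, B, and E; loses to D → score 3.
A: loses to D, C, B, and E → score 0.
B: beats A and E; ties D; loses to C → score 2.5.
E: beats A; loses to D, C, and B → score 1.
D has the best pairwise record.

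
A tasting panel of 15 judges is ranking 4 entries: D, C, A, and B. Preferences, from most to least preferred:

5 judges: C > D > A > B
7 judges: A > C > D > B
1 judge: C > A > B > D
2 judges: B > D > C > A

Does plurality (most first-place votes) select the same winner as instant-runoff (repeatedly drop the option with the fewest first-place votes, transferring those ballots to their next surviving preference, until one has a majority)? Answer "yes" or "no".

no

Plurality — first-place votes: D 0, C 6, A 7, B 2. Winner: A.
Instant-runoff — R1 D 0, C 6, A 7, B 2 (D out); R2 C 6, A 7, B 2 (B out); R3 C 8, A 7 (C winner). Winner: C.
The two methods disagree.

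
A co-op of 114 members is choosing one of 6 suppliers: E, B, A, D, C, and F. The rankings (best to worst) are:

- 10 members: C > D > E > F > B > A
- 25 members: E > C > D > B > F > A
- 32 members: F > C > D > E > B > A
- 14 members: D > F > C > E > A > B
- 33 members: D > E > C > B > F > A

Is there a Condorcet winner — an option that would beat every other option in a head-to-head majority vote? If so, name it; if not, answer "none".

Checking pairwise contests:
D beats E 89–25.
E beats B 114–0.
E beats A 114–0.
C beats D 67–47.
E beats C 58–56.
E beats F 68–46.
Every option loses at least one head-to-head, so there is no Condorcet winner.

none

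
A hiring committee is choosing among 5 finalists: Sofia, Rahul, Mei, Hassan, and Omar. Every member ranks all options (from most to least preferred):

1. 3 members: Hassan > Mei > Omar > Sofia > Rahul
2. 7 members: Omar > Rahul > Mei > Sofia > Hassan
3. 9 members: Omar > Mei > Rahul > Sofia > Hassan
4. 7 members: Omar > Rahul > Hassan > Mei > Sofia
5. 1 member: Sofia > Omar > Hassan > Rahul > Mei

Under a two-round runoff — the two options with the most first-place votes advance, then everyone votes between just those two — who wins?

Omar

Round 1 first-place votes: Sofia 1, Rahul 0, Mei 0, Hassan 3, Omar 23.
Omar and Hassan advance.
Runoff: Omar is preferred to Hassan by 24 voters; Hassan by 3.
Omar wins the runoff.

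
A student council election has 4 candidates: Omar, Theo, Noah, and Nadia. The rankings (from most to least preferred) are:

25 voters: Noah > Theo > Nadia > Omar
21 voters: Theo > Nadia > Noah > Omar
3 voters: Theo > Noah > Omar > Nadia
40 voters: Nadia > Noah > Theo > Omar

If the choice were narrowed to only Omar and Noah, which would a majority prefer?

Voters preferring Omar to Noah: 0; preferring Noah to Omar: 89.
Noah wins the head-to-head.

Noah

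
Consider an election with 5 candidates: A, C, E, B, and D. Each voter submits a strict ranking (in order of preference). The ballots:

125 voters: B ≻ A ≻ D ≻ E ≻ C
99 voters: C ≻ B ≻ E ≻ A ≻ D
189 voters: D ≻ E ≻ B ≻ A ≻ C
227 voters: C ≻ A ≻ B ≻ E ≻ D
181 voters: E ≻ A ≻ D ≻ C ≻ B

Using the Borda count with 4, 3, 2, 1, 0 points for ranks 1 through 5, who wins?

A

A: 125·3 + 99·1 + 189·1 + 227·3 + 181·3 = 1887
C: 125·0 + 99·4 + 189·0 + 227·4 + 181·1 = 1485
E: 125·1 + 99·2 + 189·3 + 227·1 + 181·4 = 1841
B: 125·4 + 99·3 + 189·2 + 227·2 + 181·0 = 1629
D: 125·2 + 99·0 + 189·4 + 227·0 + 181·2 = 1368
A has the highest Borda score (1887).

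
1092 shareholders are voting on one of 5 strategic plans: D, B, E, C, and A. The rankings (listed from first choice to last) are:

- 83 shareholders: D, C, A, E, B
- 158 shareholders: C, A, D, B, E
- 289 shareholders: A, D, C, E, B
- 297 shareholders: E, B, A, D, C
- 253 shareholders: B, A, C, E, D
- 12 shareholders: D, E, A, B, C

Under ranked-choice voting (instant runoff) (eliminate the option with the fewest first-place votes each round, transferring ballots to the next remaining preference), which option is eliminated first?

D

Round 1: D 95, B 253, E 297, C 158, A 289. Eliminate D.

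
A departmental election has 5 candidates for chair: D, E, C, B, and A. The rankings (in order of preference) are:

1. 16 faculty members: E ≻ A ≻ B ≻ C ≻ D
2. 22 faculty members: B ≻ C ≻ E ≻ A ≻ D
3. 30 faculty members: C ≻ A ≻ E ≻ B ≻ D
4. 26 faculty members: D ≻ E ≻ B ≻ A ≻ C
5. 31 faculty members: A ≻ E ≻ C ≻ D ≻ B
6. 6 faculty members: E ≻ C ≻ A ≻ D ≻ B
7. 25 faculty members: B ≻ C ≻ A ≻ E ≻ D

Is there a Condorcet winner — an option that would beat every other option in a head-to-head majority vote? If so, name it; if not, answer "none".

Checking pairwise contests:
E beats D 130–26.
A beats E 86–70.
E beats C 79–77.
E beats B 109–47.
C beats A 83–73.
Every option loses at least one head-to-head, so there is no Condorcet winner.

none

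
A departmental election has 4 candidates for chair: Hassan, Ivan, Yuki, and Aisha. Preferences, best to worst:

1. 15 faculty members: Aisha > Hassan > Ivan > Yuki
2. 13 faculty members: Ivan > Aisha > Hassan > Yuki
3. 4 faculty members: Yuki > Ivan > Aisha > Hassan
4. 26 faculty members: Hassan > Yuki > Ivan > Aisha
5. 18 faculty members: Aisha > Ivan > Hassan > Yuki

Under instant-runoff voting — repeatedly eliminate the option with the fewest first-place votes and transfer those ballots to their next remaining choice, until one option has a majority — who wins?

Round 1: Hassan 26, Ivan 13, Yuki 4, Aisha 33. Eliminate Yuki.
Round 2: Hassan 26, Ivan 17, Aisha 33. Eliminate Ivan.
Round 3: Hassan 26, Aisha 50. Aisha has a majority.

Aisha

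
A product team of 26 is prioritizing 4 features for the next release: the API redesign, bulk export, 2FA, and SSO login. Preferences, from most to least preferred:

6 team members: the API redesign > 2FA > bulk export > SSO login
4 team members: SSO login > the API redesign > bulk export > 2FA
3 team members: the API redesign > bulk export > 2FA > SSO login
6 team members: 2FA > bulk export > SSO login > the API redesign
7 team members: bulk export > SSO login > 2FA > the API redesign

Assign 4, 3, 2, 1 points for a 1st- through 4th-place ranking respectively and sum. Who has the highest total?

bulk export

the API redesign: 6·4 + 4·3 + 3·4 + 6·1 + 7·1 = 61
bulk export: 6·2 + 4·2 + 3·3 + 6·3 + 7·4 = 75
2FA: 6·3 + 4·1 + 3·2 + 6·4 + 7·2 = 66
SSO login: 6·1 + 4·4 + 3·1 + 6·2 + 7·3 = 58
bulk export has the highest Borda score (75).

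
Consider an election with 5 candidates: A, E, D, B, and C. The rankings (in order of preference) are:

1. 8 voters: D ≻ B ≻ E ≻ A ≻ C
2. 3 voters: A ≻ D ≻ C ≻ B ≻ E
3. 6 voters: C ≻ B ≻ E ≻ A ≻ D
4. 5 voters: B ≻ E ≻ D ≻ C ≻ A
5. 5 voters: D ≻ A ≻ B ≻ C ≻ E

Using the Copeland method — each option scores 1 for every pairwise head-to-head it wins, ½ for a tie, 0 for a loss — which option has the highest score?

D

A: beats C; loses to E, D, and B → score 1.
E: beats A; loses to D, B, and C → score 1.
D: beats A, E, B, and C → score 4.
B: beats A, E, and C; loses to D → score 3.
C: beats E; loses to A, D, and B → score 1.
D has the best pairwise record.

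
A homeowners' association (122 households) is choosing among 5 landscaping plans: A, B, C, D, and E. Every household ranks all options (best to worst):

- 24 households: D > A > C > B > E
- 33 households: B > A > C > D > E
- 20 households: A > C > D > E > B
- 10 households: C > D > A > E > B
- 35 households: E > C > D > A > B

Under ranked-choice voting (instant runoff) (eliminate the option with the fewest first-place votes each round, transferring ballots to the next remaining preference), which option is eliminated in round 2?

Round 1: A 20, B 33, C 10, D 24, E 35. Eliminate C.
Round 2: A 20, B 33, D 34, E 35. Eliminate A.

A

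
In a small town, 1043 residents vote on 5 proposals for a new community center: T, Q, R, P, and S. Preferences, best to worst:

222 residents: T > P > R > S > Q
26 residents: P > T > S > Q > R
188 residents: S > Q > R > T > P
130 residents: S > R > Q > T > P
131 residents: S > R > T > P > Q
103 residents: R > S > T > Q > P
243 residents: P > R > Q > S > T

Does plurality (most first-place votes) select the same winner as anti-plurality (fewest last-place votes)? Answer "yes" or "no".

yes

Plurality — first-place votes: T 222, Q 0, R 103, P 269, S 449. Winner: S.
Anti-plurality — last-place votes: T 243, Q 353, R 26, P 421, S 0. Winner: S.
The two methods agree.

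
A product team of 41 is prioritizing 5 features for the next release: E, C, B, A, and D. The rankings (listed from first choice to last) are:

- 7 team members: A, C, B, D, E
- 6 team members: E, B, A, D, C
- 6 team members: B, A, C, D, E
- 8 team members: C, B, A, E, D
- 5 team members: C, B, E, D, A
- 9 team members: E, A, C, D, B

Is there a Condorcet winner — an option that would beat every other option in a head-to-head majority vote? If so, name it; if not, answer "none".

Checking pairwise contests:
C beats E 26–15.
A beats C 28–13.
C beats B 29–12.
B beats A 25–16.
E beats D 28–13.
Every option loses at least one head-to-head, so there is no Condorcet winner.

none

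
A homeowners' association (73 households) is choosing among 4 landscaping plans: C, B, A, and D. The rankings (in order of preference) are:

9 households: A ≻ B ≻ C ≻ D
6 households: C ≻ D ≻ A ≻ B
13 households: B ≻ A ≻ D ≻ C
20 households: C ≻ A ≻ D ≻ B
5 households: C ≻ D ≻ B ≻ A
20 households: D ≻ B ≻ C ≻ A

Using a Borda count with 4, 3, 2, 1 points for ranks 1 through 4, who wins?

C: 9·2 + 6·4 + 13·1 + 20·4 + 5·4 + 20·2 = 195
B: 9·3 + 6·1 + 13·4 + 20·1 + 5·2 + 20·3 = 175
A: 9·4 + 6·2 + 13·3 + 20·3 + 5·1 + 20·1 = 172
D: 9·1 + 6·3 + 13·2 + 20·2 + 5·3 + 20·4 = 188
C has the highest Borda score (195).

C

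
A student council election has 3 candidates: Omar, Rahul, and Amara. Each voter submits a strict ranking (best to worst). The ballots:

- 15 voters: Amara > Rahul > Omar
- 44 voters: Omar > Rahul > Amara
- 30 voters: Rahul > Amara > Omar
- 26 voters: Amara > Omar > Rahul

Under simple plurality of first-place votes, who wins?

Omar

First-place votes: Omar 44, Rahul 30, Amara 41.
Omar has the most first-place votes.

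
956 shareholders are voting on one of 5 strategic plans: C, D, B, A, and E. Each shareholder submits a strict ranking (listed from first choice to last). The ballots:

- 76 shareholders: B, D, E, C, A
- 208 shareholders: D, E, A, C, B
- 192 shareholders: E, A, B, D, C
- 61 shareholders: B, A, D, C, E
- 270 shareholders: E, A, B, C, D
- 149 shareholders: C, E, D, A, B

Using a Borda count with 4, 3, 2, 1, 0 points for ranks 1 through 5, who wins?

E

C: 76·1 + 208·1 + 192·0 + 61·1 + 270·1 + 149·4 = 1211
D: 76·3 + 208·4 + 192·1 + 61·2 + 270·0 + 149·2 = 1672
B: 76·4 + 208·0 + 192·2 + 61·4 + 270·2 + 149·0 = 1472
A: 76·0 + 208·2 + 192·3 + 61·3 + 270·3 + 149·1 = 2134
E: 76·2 + 208·3 + 192·4 + 61·0 + 270·4 + 149·3 = 3071
E has the highest Borda score (3071).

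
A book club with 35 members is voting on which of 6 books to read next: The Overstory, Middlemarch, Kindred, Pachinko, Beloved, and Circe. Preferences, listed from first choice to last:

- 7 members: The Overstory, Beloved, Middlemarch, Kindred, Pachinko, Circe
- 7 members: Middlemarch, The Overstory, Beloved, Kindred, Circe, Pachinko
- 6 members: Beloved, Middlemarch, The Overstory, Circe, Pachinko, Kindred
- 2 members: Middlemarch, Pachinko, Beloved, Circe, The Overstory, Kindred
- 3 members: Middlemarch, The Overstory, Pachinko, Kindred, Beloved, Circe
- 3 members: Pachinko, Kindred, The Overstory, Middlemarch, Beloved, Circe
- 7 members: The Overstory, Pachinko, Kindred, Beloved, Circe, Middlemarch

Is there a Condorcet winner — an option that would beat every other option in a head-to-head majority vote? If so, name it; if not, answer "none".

none

Checking pairwise contests:
Middlemarch beats The Overstory 18–17.
Beloved beats Middlemarch 20–15.
The Overstory beats Kindred 32–3.
The Overstory beats Pachinko 30–5.
The Overstory beats Beloved 27–8.
The Overstory beats Circe 33–2.
Every option loses at least one head-to-head, so there is no Condorcet winner.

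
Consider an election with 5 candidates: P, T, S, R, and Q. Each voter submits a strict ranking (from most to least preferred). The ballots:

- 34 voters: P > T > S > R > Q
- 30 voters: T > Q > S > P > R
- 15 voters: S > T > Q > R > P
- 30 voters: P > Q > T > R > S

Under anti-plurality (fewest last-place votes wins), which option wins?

Last-place votes: P 15, T 0, S 30, R 30, Q 34.
T is ranked last by the fewest voters, so T wins.

T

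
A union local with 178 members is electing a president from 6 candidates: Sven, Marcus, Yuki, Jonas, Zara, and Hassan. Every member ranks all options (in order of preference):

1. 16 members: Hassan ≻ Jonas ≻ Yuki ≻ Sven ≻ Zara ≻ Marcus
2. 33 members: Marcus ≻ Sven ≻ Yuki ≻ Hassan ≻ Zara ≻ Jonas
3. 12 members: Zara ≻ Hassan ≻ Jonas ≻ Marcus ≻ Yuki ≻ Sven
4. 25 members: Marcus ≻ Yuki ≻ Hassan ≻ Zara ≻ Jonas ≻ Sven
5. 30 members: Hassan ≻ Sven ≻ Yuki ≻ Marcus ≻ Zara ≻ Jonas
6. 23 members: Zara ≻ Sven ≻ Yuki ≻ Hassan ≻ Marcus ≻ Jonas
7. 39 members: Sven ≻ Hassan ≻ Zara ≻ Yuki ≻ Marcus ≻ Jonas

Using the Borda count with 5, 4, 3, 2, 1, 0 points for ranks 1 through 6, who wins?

Sven: 16·2 + 33·4 + 12·0 + 25·0 + 30·4 + 23·4 + 39·5 = 571
Marcus: 16·0 + 33·5 + 12·2 + 25·5 + 30·2 + 23·1 + 39·1 = 436
Yuki: 16·3 + 33·3 + 12·1 + 25·4 + 30·3 + 23·3 + 39·2 = 496
Jonas: 16·4 + 33·0 + 12·3 + 25·1 + 30·0 + 23·0 + 39·0 = 125
Zara: 16·1 + 33·1 + 12·5 + 25·2 + 30·1 + 23·5 + 39·3 = 421
Hassan: 16·5 + 33·2 + 12·4 + 25·3 + 30·5 + 23·2 + 39·4 = 621
Hassan has the highest Borda score (621).

Hassan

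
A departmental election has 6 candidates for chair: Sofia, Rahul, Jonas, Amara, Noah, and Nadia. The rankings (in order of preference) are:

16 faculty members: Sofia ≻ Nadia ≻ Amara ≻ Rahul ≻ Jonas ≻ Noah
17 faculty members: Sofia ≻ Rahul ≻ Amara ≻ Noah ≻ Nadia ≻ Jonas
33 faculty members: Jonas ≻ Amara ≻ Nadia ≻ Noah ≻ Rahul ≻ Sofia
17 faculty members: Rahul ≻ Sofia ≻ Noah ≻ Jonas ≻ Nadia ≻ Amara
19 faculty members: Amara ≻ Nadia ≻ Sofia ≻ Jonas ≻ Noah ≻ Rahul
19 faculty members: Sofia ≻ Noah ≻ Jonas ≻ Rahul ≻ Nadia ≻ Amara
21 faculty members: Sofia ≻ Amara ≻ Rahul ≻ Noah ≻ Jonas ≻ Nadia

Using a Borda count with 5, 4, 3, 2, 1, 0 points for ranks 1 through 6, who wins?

Sofia

Sofia: 16·5 + 17·5 + 33·0 + 17·4 + 19·3 + 19·5 + 21·5 = 490
Rahul: 16·2 + 17·4 + 33·1 + 17·5 + 19·0 + 19·2 + 21·3 = 319
Jonas: 16·1 + 17·0 + 33·5 + 17·2 + 19·2 + 19·3 + 21·1 = 331
Amara: 16·3 + 17·3 + 33·4 + 17·0 + 19·5 + 19·0 + 21·4 = 410
Noah: 16·0 + 17·2 + 33·2 + 17·3 + 19·1 + 19·4 + 21·2 = 288
Nadia: 16·4 + 17·1 + 33·3 + 17·1 + 19·4 + 19·1 + 21·0 = 292
Sofia has the highest Borda score (490).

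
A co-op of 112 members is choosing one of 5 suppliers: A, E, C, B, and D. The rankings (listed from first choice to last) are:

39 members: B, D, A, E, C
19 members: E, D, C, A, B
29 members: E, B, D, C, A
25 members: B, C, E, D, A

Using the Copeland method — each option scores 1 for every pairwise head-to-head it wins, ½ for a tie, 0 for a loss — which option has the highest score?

B

A: loses to E, C, B, and D → score 0.
E: beats A, C, and D; loses to B → score 3.
C: beats A; loses to E, B, and D → score 1.
B: beats A, E, C, and D → score 4.
D: beats A and C; loses to E and B → score 2.
B has the best pairwise record.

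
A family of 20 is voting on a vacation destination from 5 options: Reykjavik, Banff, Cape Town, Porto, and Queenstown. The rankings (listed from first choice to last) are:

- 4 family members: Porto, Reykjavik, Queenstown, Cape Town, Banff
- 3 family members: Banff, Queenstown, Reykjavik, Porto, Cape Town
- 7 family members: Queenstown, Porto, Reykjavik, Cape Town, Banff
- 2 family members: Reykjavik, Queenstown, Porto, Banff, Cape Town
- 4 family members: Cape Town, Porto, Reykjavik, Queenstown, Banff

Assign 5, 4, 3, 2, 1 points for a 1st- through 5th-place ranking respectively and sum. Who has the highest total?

Reykjavik: 4·4 + 3·3 + 7·3 + 2·5 + 4·3 = 68
Banff: 4·1 + 3·5 + 7·1 + 2·2 + 4·1 = 34
Cape Town: 4·2 + 3·1 + 7·2 + 2·1 + 4·5 = 47
Porto: 4·5 + 3·2 + 7·4 + 2·3 + 4·4 = 76
Queenstown: 4·3 + 3·4 + 7·5 + 2·4 + 4·2 = 75
Porto has the highest Borda score (76).

Porto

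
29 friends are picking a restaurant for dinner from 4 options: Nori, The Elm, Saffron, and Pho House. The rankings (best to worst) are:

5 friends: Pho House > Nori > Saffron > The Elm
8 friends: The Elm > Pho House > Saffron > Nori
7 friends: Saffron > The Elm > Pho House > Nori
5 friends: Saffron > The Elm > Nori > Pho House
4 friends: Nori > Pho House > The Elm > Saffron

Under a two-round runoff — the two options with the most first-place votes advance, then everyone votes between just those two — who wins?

Saffron

Round 1 first-place votes: Nori 4, The Elm 8, Saffron 12, Pho House 5.
Saffron and The Elm advance.
Runoff: Saffron is preferred to The Elm by 17 voters; The Elm by 12.
Saffron wins the runoff.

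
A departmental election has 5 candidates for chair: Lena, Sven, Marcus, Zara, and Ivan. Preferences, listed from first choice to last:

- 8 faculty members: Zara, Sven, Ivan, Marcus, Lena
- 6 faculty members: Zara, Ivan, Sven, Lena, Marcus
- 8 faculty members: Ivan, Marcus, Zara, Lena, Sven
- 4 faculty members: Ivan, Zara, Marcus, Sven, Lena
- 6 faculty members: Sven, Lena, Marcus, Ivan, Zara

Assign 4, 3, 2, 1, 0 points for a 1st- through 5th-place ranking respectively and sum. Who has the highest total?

Ivan

Lena: 8·0 + 6·1 + 8·1 + 4·0 + 6·3 = 32
Sven: 8·3 + 6·2 + 8·0 + 4·1 + 6·4 = 64
Marcus: 8·1 + 6·0 + 8·3 + 4·2 + 6·2 = 52
Zara: 8·4 + 6·4 + 8·2 + 4·3 + 6·0 = 84
Ivan: 8·2 + 6·3 + 8·4 + 4·4 + 6·1 = 88
Ivan has the highest Borda score (88).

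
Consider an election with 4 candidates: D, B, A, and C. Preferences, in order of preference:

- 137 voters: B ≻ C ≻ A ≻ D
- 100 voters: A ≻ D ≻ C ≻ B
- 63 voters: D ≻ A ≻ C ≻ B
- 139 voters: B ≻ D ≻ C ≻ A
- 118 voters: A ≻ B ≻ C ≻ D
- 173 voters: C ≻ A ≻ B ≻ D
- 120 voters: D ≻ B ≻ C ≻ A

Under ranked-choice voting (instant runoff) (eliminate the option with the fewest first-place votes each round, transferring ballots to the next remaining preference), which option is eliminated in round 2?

Round 1: D 183, B 276, A 218, C 173. Eliminate C.
Round 2: D 183, B 276, A 391. Eliminate D.

D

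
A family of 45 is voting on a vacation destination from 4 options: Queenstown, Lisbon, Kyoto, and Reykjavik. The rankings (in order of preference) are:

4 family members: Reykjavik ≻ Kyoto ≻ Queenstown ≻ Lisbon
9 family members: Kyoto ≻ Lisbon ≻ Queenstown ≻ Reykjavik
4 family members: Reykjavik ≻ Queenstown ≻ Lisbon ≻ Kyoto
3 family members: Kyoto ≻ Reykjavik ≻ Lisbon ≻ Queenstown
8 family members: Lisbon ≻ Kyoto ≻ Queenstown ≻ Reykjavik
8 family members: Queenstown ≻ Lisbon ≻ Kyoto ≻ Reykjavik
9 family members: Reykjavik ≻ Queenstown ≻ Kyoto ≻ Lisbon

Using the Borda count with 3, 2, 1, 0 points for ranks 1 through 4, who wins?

Kyoto

Queenstown: 4·1 + 9·1 + 4·2 + 3·0 + 8·1 + 8·3 + 9·2 = 71
Lisbon: 4·0 + 9·2 + 4·1 + 3·1 + 8·3 + 8·2 + 9·0 = 65
Kyoto: 4·2 + 9·3 + 4·0 + 3·3 + 8·2 + 8·1 + 9·1 = 77
Reykjavik: 4·3 + 9·0 + 4·3 + 3·2 + 8·0 + 8·0 + 9·3 = 57
Kyoto has the highest Borda score (77).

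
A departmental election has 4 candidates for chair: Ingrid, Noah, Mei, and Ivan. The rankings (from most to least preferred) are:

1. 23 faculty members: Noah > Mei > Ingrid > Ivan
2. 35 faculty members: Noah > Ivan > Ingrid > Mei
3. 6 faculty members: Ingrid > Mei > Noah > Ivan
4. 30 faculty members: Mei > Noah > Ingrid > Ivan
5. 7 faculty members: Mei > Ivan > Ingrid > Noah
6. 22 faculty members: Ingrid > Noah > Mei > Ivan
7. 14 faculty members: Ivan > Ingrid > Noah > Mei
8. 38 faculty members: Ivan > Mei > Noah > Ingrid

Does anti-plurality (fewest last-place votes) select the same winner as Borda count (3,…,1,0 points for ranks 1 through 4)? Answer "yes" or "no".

Anti-plurality — last-place votes: Ingrid 38, Noah 7, Mei 49, Ivan 81. Winner: Noah.
Borda — scores: Ingrid 207, Noah 336, Mei 267, Ivan 240. Winner: Noah.
The two methods agree.

yes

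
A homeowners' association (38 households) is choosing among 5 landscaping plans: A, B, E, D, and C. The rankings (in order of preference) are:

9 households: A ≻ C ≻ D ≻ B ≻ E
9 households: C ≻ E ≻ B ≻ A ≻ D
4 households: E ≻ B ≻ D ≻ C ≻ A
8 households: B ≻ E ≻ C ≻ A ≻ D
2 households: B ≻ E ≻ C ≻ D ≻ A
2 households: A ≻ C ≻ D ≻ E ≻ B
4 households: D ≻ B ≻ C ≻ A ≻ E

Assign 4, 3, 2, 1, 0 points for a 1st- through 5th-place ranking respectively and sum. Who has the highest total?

C

A: 9·4 + 9·1 + 4·0 + 8·1 + 2·0 + 2·4 + 4·1 = 65
B: 9·1 + 9·2 + 4·3 + 8·4 + 2·4 + 2·0 + 4·3 = 91
E: 9·0 + 9·3 + 4·4 + 8·3 + 2·3 + 2·1 + 4·0 = 75
D: 9·2 + 9·0 + 4·2 + 8·0 + 2·1 + 2·2 + 4·4 = 48
C: 9·3 + 9·4 + 4·1 + 8·2 + 2·2 + 2·3 + 4·2 = 101
C has the highest Borda score (101).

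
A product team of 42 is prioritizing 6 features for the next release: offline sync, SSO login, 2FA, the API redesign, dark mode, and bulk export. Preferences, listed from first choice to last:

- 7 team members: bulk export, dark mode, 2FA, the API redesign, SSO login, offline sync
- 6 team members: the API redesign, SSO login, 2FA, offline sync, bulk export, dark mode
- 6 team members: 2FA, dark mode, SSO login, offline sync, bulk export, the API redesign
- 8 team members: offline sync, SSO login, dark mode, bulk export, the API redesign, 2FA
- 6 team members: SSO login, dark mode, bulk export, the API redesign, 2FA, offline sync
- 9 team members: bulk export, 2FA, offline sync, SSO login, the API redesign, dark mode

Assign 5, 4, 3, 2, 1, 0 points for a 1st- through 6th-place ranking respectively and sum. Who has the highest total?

SSO login

offline sync: 7·0 + 6·2 + 6·2 + 8·5 + 6·0 + 9·3 = 91
SSO login: 7·1 + 6·4 + 6·3 + 8·4 + 6·5 + 9·2 = 129
2FA: 7·3 + 6·3 + 6·5 + 8·0 + 6·1 + 9·4 = 111
the API redesign: 7·2 + 6·5 + 6·0 + 8·1 + 6·2 + 9·1 = 73
dark mode: 7·4 + 6·0 + 6·4 + 8·3 + 6·4 + 9·0 = 100
bulk export: 7·5 + 6·1 + 6·1 + 8·2 + 6·3 + 9·5 = 126
SSO login has the highest Borda score (129).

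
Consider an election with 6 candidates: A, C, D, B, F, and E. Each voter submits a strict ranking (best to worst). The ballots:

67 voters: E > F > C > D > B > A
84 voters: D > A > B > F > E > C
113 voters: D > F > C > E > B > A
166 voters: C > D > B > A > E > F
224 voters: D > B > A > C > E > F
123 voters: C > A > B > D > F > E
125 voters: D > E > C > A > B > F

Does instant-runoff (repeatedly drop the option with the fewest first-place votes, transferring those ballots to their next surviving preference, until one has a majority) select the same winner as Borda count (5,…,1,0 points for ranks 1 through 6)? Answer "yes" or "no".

Instant-runoff — R1 A 0, C 289, D 546, B 0, F 0, E 67 (D winner). Winner: D.
Borda — scores: A 2082, C 2808, D 3774, B 2320, F 1011, E 1535. Winner: D.
The two methods agree.

yes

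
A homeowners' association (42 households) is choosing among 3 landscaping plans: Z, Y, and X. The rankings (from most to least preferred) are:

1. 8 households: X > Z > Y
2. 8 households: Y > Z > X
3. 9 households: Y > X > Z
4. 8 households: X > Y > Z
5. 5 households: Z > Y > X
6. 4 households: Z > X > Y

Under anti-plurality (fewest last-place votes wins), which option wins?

Y

Last-place votes: Z 17, Y 12, X 13.
Y is ranked last by the fewest voters, so Y wins.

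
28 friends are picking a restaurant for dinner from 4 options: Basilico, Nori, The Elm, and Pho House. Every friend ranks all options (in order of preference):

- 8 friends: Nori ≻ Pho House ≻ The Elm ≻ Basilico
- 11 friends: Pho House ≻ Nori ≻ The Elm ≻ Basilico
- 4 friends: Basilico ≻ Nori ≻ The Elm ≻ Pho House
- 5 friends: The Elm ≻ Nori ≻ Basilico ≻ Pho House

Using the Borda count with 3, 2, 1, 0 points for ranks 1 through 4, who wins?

Basilico: 8·0 + 11·0 + 4·3 + 5·1 = 17
Nori: 8·3 + 11·2 + 4·2 + 5·2 = 64
The Elm: 8·1 + 11·1 + 4·1 + 5·3 = 38
Pho House: 8·2 + 11·3 + 4·0 + 5·0 = 49
Nori has the highest Borda score (64).

Nori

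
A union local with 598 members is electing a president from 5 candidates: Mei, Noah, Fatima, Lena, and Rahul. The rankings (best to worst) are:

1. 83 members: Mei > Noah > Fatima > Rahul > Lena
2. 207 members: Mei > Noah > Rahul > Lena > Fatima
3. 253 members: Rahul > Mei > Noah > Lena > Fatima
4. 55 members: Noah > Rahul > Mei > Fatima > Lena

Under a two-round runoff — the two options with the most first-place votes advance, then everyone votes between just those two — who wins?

Round 1 first-place votes: Mei 290, Noah 55, Fatima 0, Lena 0, Rahul 253.
Mei and Rahul advance.
Runoff: Mei is preferred to Rahul by 290 voters; Rahul by 308.
Rahul wins the runoff.

Rahul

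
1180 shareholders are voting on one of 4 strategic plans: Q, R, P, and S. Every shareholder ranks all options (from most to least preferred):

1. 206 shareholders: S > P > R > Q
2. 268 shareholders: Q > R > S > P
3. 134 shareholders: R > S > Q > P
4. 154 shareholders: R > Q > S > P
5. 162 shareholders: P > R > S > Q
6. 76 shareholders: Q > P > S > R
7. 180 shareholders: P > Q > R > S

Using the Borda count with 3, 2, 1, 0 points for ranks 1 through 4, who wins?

Q: 206·0 + 268·3 + 134·1 + 154·2 + 162·0 + 76·3 + 180·2 = 1834
R: 206·1 + 268·2 + 134·3 + 154·3 + 162·2 + 76·0 + 180·1 = 2110
P: 206·2 + 268·0 + 134·0 + 154·0 + 162·3 + 76·2 + 180·3 = 1590
S: 206·3 + 268·1 + 134·2 + 154·1 + 162·1 + 76·1 + 180·0 = 1546
R has the highest Borda score (2110).

R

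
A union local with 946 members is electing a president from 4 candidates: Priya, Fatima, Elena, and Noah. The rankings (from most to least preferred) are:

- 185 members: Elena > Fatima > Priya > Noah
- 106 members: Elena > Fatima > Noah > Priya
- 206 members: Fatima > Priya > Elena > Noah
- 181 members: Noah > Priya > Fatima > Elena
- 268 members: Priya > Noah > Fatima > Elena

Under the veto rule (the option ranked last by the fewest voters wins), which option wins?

Fatima

Last-place votes: Priya 106, Fatima 0, Elena 449, Noah 391.
Fatima is ranked last by the fewest voters, so Fatima wins.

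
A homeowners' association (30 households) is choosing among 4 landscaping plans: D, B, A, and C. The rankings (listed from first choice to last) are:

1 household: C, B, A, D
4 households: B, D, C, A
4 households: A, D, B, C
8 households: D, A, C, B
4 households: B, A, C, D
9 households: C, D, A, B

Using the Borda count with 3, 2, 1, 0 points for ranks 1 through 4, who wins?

D

D: 1·0 + 4·2 + 4·2 + 8·3 + 4·0 + 9·2 = 58
B: 1·2 + 4·3 + 4·1 + 8·0 + 4·3 + 9·0 = 30
A: 1·1 + 4·0 + 4·3 + 8·2 + 4·2 + 9·1 = 46
C: 1·3 + 4·1 + 4·0 + 8·1 + 4·1 + 9·3 = 46
D has the highest Borda score (58).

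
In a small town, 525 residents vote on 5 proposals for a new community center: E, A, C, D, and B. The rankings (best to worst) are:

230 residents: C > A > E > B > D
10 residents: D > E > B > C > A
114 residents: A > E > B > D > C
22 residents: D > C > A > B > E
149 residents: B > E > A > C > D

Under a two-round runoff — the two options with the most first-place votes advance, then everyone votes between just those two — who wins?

B

Round 1 first-place votes: E 0, A 114, C 230, D 32, B 149.
C and B advance.
Runoff: C is preferred to B by 252 voters; B by 273.
B wins the runoff.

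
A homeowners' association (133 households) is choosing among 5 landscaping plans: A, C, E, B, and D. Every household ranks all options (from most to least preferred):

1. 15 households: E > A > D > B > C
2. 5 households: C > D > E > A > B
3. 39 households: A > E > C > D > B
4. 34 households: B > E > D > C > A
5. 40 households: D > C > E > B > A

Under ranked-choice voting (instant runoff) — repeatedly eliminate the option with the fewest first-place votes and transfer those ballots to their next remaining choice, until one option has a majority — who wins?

Round 1: A 39, C 5, E 15, B 34, D 40. Eliminate C.
Round 2: A 39, E 15, B 34, D 45. Eliminate E.
Round 3: A 54, B 34, D 45. Eliminate B.
Round 4: A 54, D 79. D has a majority.

D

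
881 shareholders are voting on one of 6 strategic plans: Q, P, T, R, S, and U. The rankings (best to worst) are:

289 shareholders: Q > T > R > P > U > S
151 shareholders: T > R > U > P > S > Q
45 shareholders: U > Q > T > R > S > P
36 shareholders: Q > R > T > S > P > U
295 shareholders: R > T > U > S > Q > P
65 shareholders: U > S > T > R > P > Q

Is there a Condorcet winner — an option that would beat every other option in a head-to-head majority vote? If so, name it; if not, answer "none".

T vs Q: 511–370 for T.
T vs P: 881–0 for T.
T vs R: 550–331 for T.
T vs S: 816–65 for T.
T vs U: 771–110 for T.
T beats every other option head-to-head.

T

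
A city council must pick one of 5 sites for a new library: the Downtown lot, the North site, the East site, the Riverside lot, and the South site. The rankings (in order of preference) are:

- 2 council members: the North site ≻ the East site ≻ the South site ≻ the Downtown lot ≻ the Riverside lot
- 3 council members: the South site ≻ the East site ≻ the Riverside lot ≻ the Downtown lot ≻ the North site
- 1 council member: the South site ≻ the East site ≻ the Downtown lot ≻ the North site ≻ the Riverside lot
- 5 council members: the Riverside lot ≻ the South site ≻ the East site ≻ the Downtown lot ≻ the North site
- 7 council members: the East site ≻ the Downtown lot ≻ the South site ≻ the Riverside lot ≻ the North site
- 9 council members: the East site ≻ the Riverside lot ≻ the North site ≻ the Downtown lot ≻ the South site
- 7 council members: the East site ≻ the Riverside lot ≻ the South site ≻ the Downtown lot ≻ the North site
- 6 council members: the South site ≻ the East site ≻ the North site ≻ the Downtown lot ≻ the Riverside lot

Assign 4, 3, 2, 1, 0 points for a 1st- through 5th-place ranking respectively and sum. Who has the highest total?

the East site

the Downtown lot: 2·1 + 3·1 + 1·2 + 5·1 + 7·3 + 9·1 + 7·1 + 6·1 = 55
the North site: 2·4 + 3·0 + 1·1 + 5·0 + 7·0 + 9·2 + 7·0 + 6·2 = 39
the East site: 2·3 + 3·3 + 1·3 + 5·2 + 7·4 + 9·4 + 7·4 + 6·3 = 138
the Riverside lot: 2·0 + 3·2 + 1·0 + 5·4 + 7·1 + 9·3 + 7·3 + 6·0 = 81
the South site: 2·2 + 3·4 + 1·4 + 5·3 + 7·2 + 9·0 + 7·2 + 6·4 = 87
the East site has the highest Borda score (138).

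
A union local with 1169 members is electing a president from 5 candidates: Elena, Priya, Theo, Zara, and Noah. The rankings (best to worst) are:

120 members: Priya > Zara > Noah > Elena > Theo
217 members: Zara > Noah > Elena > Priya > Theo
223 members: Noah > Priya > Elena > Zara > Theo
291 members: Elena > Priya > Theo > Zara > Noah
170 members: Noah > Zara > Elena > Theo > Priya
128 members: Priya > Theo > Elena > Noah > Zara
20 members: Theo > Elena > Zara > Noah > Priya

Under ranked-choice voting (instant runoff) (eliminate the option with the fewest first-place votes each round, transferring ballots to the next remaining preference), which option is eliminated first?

Theo

Round 1: Elena 291, Priya 248, Theo 20, Zara 217, Noah 393. Eliminate Theo.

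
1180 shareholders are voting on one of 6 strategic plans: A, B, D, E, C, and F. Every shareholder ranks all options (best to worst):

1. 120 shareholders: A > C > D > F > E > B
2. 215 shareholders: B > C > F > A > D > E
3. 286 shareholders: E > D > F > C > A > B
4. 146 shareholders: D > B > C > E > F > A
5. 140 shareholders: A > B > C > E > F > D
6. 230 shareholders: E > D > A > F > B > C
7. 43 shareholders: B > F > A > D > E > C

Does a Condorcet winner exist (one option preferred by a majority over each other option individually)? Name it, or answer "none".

none

Checking pairwise contests:
D beats A 662–518.
A beats B 776–404.
E beats D 656–524.
C beats E 621–559.
B beats C 774–406.
D beats F 782–398.
Every option loses at least one head-to-head, so there is no Condorcet winner.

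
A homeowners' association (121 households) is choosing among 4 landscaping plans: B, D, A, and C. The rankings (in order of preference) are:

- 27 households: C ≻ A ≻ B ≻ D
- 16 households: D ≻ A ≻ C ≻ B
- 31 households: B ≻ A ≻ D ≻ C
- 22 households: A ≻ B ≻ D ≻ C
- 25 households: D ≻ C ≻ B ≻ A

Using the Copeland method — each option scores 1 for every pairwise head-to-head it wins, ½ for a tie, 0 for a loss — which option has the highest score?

A

B: beats D; loses to A and C → score 1.
D: beats C; loses to B and A → score 1.
A: beats B, D, and C → score 3.
C: beats B; loses to D and A → score 1.
A has the best pairwise record.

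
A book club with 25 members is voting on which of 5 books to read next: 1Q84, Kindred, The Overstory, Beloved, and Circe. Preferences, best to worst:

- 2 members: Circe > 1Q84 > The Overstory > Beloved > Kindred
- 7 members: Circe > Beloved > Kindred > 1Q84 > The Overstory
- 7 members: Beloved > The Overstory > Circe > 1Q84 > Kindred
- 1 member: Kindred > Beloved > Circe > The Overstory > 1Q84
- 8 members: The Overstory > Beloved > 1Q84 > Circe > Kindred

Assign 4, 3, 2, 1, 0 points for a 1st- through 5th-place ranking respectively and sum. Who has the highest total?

Beloved

1Q84: 2·3 + 7·1 + 7·1 + 1·0 + 8·2 = 36
Kindred: 2·0 + 7·2 + 7·0 + 1·4 + 8·0 = 18
The Overstory: 2·2 + 7·0 + 7·3 + 1·1 + 8·4 = 58
Beloved: 2·1 + 7·3 + 7·4 + 1·3 + 8·3 = 78
Circe: 2·4 + 7·4 + 7·2 + 1·2 + 8·1 = 60
Beloved has the highest Borda score (78).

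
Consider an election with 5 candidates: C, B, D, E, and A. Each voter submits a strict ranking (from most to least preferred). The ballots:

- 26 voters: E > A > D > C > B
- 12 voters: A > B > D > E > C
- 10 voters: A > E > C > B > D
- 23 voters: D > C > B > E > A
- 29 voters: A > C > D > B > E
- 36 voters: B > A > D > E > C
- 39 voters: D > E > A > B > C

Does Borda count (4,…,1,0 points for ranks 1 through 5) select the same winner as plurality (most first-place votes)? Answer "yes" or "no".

no

Borda — scores: C 202, B 304, D 454, E 322, A 468. Winner: A.
Plurality — first-place votes: C 0, B 36, D 62, E 26, A 51. Winner: D.
The two methods disagree.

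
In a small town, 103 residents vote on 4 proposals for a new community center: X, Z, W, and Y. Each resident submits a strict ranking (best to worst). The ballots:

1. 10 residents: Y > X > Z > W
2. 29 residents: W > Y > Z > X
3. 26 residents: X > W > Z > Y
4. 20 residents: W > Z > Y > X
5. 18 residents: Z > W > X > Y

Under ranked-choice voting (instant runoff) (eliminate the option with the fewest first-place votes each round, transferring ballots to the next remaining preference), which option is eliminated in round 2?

Round 1: X 26, Z 18, W 49, Y 10. Eliminate Y.
Round 2: X 36, Z 18, W 49. Eliminate Z.

Z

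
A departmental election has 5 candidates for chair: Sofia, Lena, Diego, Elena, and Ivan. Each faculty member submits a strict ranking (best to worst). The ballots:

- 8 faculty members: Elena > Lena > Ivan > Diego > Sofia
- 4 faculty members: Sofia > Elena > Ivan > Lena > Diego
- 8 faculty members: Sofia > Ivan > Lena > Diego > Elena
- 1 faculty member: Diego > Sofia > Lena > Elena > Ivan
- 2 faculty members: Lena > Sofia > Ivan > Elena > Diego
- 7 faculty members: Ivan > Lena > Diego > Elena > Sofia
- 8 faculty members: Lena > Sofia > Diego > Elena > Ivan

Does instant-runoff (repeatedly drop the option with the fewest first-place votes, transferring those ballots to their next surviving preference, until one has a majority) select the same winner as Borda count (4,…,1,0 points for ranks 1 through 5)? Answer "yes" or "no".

yes

Instant-runoff — R1 Sofia 12, Lena 10, Diego 1, Elena 8, Ivan 7 (Diego out); R2 Sofia 13, Lena 10, Elena 8, Ivan 7 (Ivan out); R3 Sofia 13, Lena 17, Elena 8 (Elena out); R4 Sofia 13, Lena 25 (Lena winner). Winner: Lena.
Borda — scores: Sofia 81, Lena 107, Diego 50, Elena 62, Ivan 80. Winner: Lena.
The two methods agree.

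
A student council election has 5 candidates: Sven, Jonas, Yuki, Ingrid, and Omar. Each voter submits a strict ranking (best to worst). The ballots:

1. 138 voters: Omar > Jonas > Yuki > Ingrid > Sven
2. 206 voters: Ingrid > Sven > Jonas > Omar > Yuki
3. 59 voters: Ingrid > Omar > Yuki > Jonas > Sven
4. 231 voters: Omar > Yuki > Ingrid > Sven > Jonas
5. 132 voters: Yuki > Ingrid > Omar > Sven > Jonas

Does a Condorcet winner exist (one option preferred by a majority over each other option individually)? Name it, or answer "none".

none

Checking pairwise contests:
Yuki beats Sven 560–206.
Sven beats Jonas 569–197.
Omar beats Yuki 634–132.
Yuki beats Ingrid 501–265.
Ingrid beats Omar 397–369.
Every option loses at least one head-to-head, so there is no Condorcet winner.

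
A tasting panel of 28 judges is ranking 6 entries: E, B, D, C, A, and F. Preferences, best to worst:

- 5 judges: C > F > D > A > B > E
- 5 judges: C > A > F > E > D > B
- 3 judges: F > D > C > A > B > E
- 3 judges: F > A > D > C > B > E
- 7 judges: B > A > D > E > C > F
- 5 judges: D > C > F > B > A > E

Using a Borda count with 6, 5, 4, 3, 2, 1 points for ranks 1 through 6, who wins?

E: 5·1 + 5·3 + 3·1 + 3·1 + 7·3 + 5·1 = 52
B: 5·2 + 5·1 + 3·2 + 3·2 + 7·6 + 5·3 = 84
D: 5·4 + 5·2 + 3·5 + 3·4 + 7·4 + 5·6 = 115
C: 5·6 + 5·6 + 3·4 + 3·3 + 7·2 + 5·5 = 120
A: 5·3 + 5·5 + 3·3 + 3·5 + 7·5 + 5·2 = 109
F: 5·5 + 5·4 + 3·6 + 3·6 + 7·1 + 5·4 = 108
C has the highest Borda score (120).

C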